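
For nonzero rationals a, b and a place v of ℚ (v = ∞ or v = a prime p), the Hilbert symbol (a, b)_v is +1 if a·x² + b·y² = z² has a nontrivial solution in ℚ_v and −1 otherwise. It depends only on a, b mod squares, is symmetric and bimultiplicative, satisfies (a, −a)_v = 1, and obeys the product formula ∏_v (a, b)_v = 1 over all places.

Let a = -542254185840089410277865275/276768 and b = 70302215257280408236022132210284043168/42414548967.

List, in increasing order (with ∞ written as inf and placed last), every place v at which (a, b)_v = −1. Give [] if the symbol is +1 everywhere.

[11, 17]

(a, b) ≡ (-108262, 12614) mod (ℚ^×)²; places V = {2, 3, 5, 7, 11, 13, 17, 19, 29, 31, 37, 53, ∞}.
(a,b)_31: α=-2, u≡24; β=-4, v≡16 (mod 31); (24|31)=-1, (16|31)=+1; sign (−1)^0·-1^-4·+1^-2 = +1.
(a,b)_13: α=4, u≡5; β=4, v≡10 (mod 13); (5|13)=-1, (10|13)=+1; sign (−1)^0·-1^4·+1^4 = +1.
(a,b)_2: α=-5, β=5; u≡5, v≡3 (mod 8); ε(u)ε(v)=0·1, αω(v)=-5·1, βω(u)=5·1; sum ≡ 0  ⇒  +1.
(a,b)_7: α=1, u≡2; β=-1, v≡3 (mod 7); (2|7)=+1, (3|7)=-1; sign (−1)^1·+1^-1·-1^1 = +1.
(a,b)_11: α=3, u≡5; β=6, v≡2 (mod 11); (5|11)=+1, (2|11)=-1; sign (−1)^0·+1^6·-1^3 = -1.
(a,b)_5: α=2, u≡3; β=0, v≡4 (mod 5); (3|5)=-1, (4|5)=+1; sign (−1)^0·-1^0·+1^2 = +1.
(a,b)_37: α=3, u≡34; β=4, v≡4 (mod 37); (34|37)=+1, (4|37)=+1; sign (−1)^0·+1^4·+1^3 = +1.
(a,b)_3: α=-2, u≡2; β=-8, v≡2 (mod 3); (2|3)=-1, (2|3)=-1; sign (−1)^0·-1^-8·-1^-2 = +1.
(a,b)_17: α=4, u≡3; β=5, v≡14 (mod 17); (3|17)=-1, (14|17)=-1; sign (−1)^0·-1^5·-1^4 = -1.
(a,b)_29: α=0, u≡1; β=2, v≡7 (mod 29); (1|29)=+1, (7|29)=+1; sign (−1)^0·+1^2·+1^0 = +1.
(a,b)_19: α=3, u≡13; β=4, v≡9 (mod 19); (13|19)=-1, (9|19)=+1; sign (−1)^0·-1^4·+1^3 = +1.
(a,b)_53: α=2, u≡24; β=3, v≡32 (mod 53); (24|53)=+1, (32|53)=-1; sign (−1)^0·+1^3·-1^2 = +1.
(a,b)_∞: sgn(-108262)=−, sgn(12614)=+, so +1.
|Ram(-108262, 12614)| = 2, even; anisotropic at {11, 17}.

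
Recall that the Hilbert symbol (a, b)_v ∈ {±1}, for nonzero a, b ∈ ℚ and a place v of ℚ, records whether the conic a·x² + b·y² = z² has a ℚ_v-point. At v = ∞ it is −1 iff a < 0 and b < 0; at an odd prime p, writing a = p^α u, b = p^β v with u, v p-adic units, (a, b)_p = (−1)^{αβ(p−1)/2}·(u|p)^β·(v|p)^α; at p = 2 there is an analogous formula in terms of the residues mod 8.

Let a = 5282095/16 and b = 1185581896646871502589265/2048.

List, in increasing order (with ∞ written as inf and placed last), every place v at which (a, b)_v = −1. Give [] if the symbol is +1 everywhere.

(a, b) ≡ (31255, 222973170) mod (ℚ^×)²; places V = {2, 3, 5, 7, 13, 19, 29, 41, 47, ∞}.
(a,b)_41: α=0, u≡22; β=1, v≡34 (mod 41); (22|41)=-1, (34|41)=-1; sign (−1)^0·-1^1·-1^0 = -1.
(a,b)_3: α=0, u≡1; β=7, v≡2 (mod 3); (1|3)=+1, (2|3)=-1; sign (−1)^0·+1^7·-1^0 = +1.
(a,b)_29: α=0, u≡4; β=1, v≡18 (mod 29); (4|29)=+1, (18|29)=-1; sign (−1)^0·+1^1·-1^0 = +1.
(a,b)_47: α=1, u≡24; β=5, v≡17 (mod 47); (24|47)=+1, (17|47)=+1; sign (−1)^1·+1^5·+1^1 = -1.
(a,b)_13: α=2, u≡1; β=2, v≡10 (mod 13); (1|13)=+1, (10|13)=+1; sign (−1)^0·+1^2·+1^2 = +1.
(a,b)_7: α=1, u≡3; β=3, v≡6 (mod 7); (3|7)=-1, (6|7)=-1; sign (−1)^1·-1^3·-1^1 = -1.
(a,b)_∞: sgn(31255)=+, sgn(222973170)=+, so +1.
(a,b)_2: α=-4, β=-11; u≡7, v≡1 (mod 8); ε(u)ε(v)=1·0, αω(v)=-4·0, βω(u)=-11·0; sum ≡ 0  ⇒  +1.
(a,b)_5: α=1, u≡4; β=1, v≡1 (mod 5); (4|5)=+1, (1|5)=+1; sign (−1)^0·+1^1·+1^1 = +1.
(a,b)_19: α=1, u≡1; β=3, v≡6 (mod 19); (1|19)=+1, (6|19)=+1; sign (−1)^1·+1^3·+1^1 = -1.
Ram(31255, 222973170) = {7, 19, 41, 47}; no ℚ_7-point on the conic.

[7, 19, 41, 47]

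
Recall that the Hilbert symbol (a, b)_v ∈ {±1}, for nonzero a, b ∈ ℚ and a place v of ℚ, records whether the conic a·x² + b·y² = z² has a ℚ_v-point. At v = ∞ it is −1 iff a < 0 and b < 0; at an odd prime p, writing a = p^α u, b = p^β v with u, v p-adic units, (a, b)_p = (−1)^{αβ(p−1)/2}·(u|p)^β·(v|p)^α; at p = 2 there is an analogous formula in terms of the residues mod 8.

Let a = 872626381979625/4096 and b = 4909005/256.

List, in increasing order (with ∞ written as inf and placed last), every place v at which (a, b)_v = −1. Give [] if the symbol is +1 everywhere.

[5, 7, 17, 23]

(a, b) ≡ (10465, 60605) mod (ℚ^×)²; places V = {2, 3, 5, 7, 13, 17, 23, 31, ∞}.
(a,b)_∞: sgn(10465)=+, sgn(60605)=+, so +1.
(a,b)_23: α=3, u≡12; β=1, v≡6 (mod 23); (12|23)=+1, (6|23)=+1; sign (−1)^1·+1^1·+1^3 = -1.
(a,b)_17: α=0, u≡12; β=1, v≡3 (mod 17); (12|17)=-1, (3|17)=-1; sign (−1)^0·-1^1·-1^0 = -1.
(a,b)_3: α=8, u≡1; β=4, v≡2 (mod 3); (1|3)=+1, (2|3)=-1; sign (−1)^0·+1^4·-1^8 = +1.
(a,b)_7: α=1, u≡4; β=0, v≡6 (mod 7); (4|7)=+1, (6|7)=-1; sign (−1)^0·+1^0·-1^1 = -1.
(a,b)_13: α=1, u≡10; β=0, v≡4 (mod 13); (10|13)=+1, (4|13)=+1; sign (−1)^0·+1^0·+1^1 = +1.
(a,b)_2: α=-12, β=-8; u≡1, v≡5 (mod 8); ε(u)ε(v)=0·0, αω(v)=-12·1, βω(u)=-8·0; sum ≡ 0  ⇒  +1.
(a,b)_5: α=3, u≡2; β=1, v≡1 (mod 5); (2|5)=-1, (1|5)=+1; sign (−1)^0·-1^1·+1^3 = -1.
(a,b)_31: α=2, u≡5; β=1, v≡28 (mod 31); (5|31)=+1, (28|31)=+1; sign (−1)^0·+1^1·+1^2 = +1.
|Ram(10465, 60605)| = 4, even; anisotropic at {5, 7, 17, 23}.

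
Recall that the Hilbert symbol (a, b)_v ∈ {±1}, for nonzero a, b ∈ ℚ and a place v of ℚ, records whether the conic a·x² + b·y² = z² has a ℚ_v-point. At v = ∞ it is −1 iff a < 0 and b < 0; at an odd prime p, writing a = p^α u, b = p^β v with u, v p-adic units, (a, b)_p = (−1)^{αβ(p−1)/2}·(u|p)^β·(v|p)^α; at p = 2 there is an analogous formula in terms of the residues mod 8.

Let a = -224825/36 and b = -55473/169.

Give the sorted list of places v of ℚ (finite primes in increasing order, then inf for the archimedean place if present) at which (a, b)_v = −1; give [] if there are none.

Mod squares: a ≡ -17, b ≡ -33. Check v ∈ {∞, 2, 3, 5, 11, 13, 17, 23, 41}.
v=11: a=11^0·(≡5), b=11^1·(≡7) mod 11; (5|11)=+1, (7|11)=-1; (−1)^{0·1·5}·(+1)^1·(-1)^0 = +1.
v=2: v_2(a)=-2, v_2(b)=0; units ≡ 7, 7 (mod 8); ε·ε+αω+βω = 1·1+-2·0+0·0 ≡ 1  ⇒  (a,b)_2 = -1.
v=13: a=13^0·(≡1), b=13^-2·(≡11) mod 13; (1|13)=+1, (11|13)=-1; (−1)^{0·-2·6}·(+1)^-2·(-1)^0 = +1.
v=23: a=23^2·(≡8), b=23^0·(≡9) mod 23; (8|23)=+1, (9|23)=+1; (−1)^{2·0·11}·(+1)^0·(+1)^2 = +1.
v=3: a=3^-2·(≡1), b=3^1·(≡1) mod 3; (1|3)=+1, (1|3)=+1; (−1)^{-2·1·1}·(+1)^1·(+1)^-2 = +1.
v=5: a=5^2·(≡2), b=5^0·(≡3) mod 5; (2|5)=-1, (3|5)=-1; (−1)^{2·0·2}·(-1)^0·(-1)^2 = +1.
v=41: a=41^0·(≡29), b=41^2·(≡18) mod 41; (29|41)=-1, (18|41)=+1; (−1)^{0·2·20}·(-1)^2·(+1)^0 = +1.
v=17: a=17^1·(≡9), b=17^0·(≡2) mod 17; (9|17)=+1, (2|17)=+1; (−1)^{1·0·8}·(+1)^0·(+1)^1 = +1.
v=∞: -17 < 0 and -33 < 0  ⇒  (a,b)_∞ = -1.
|Ram(-17, -33)| = 2, even; anisotropic at {2, ∞}.

[2, inf]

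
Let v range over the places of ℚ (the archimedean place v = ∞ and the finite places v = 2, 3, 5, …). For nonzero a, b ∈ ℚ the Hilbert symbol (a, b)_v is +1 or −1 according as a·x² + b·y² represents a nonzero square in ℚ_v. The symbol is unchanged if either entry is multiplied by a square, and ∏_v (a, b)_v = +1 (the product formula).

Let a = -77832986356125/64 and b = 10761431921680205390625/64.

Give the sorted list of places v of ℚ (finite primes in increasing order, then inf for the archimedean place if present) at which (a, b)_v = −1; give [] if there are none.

[7, 17]

Mod squares: a ≡ -23205, b ≡ 2145. Check v ∈ {∞, 2, 3, 5, 7, 11, 13, 17}.
v=5: a=5^3·(≡4), b=5^7·(≡1) mod 5; (4|5)=+1, (1|5)=+1; (−1)^{3·7·2}·(+1)^7·(+1)^3 = +1.
v=∞: -23205 < 0 and 2145 > 0  ⇒  (a,b)_∞ = +1.
v=13: a=13^3·(≡12), b=13^5·(≡9) mod 13; (12|13)=+1, (9|13)=+1; (−1)^{3·5·6}·(+1)^5·(+1)^3 = +1.
v=3: a=3^9·(≡2), b=3^9·(≡1) mod 3; (2|3)=-1, (1|3)=+1; (−1)^{9·9·1}·(-1)^9·(+1)^9 = +1.
v=2: v_2(a)=-6, v_2(b)=-6; units ≡ 3, 1 (mod 8); ε·ε+αω+βω = 1·0+-6·0+-6·1 ≡ 0  ⇒  (a,b)_2 = +1.
v=11: a=11^2·(≡4), b=11^3·(≡2) mod 11; (4|11)=+1, (2|11)=-1; (−1)^{2·3·5}·(+1)^3·(-1)^2 = +1.
v=17: a=17^1·(≡3), b=17^2·(≡11) mod 17; (3|17)=-1, (11|17)=-1; (−1)^{1·2·8}·(-1)^2·(-1)^1 = -1.
v=7: a=7^1·(≡6), b=7^2·(≡3) mod 7; (6|7)=-1, (3|7)=-1; (−1)^{1·2·3}·(-1)^2·(-1)^1 = -1.
Ram(-23205, 2145) = {7, 17}; no ℚ_7-point on the conic.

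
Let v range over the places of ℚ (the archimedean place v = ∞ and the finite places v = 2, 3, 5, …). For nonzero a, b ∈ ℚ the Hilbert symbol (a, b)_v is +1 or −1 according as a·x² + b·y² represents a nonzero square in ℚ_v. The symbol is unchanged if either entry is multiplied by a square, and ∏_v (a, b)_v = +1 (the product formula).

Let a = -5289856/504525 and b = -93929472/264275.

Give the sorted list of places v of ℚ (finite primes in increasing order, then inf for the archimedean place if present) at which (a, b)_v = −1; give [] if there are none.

[11, inf]

(a, b) ≡ (-6006, -143) mod (ℚ^×)²; places V = {2, 3, 5, 7, 11, 13, 17, 31, ∞}.
(a,b)_31: α=-2, u≡8; β=-2, v≡23 (mod 31); (8|31)=+1, (23|31)=-1; sign (−1)^0·+1^-2·-1^-2 = +1.
(a,b)_7: α=-1, u≡3; β=2, v≡2 (mod 7); (3|7)=-1, (2|7)=+1; sign (−1)^0·-1^2·+1^-1 = +1.
(a,b)_17: α=2, u≡12; β=0, v≡5 (mod 17); (12|17)=-1, (5|17)=-1; sign (−1)^0·-1^0·-1^2 = +1.
(a,b)_2: α=7, β=14; u≡5, v≡1 (mod 8); ε(u)ε(v)=0·0, αω(v)=7·0, βω(u)=14·1; sum ≡ 0  ⇒  +1.
(a,b)_11: α=1, u≡9; β=-1, v≡1 (mod 11); (9|11)=+1, (1|11)=+1; sign (−1)^1·+1^-1·+1^1 = -1.
(a,b)_∞: sgn(-6006)=−, sgn(-143)=−, so -1.
(a,b)_5: α=-2, u≡4; β=-2, v≡3 (mod 5); (4|5)=+1, (3|5)=-1; sign (−1)^0·+1^-2·-1^-2 = +1.
(a,b)_13: α=1, u≡5; β=1, v≡11 (mod 13); (5|13)=-1, (11|13)=-1; sign (−1)^0·-1^1·-1^1 = +1.
(a,b)_3: α=-1, u≡2; β=2, v≡1 (mod 3); (2|3)=-1, (1|3)=+1; sign (−1)^0·-1^2·+1^-1 = +1.
|Ram(-6006, -143)| = 2, even; anisotropic at {11, ∞}.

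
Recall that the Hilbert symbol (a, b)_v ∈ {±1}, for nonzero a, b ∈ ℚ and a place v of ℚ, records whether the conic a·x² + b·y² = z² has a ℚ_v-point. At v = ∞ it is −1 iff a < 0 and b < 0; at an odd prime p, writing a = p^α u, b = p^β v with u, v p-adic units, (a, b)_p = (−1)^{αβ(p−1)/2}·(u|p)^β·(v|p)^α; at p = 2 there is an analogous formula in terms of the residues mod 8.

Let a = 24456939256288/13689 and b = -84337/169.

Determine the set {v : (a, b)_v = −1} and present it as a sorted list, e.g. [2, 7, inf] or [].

(a, b) ≡ (892078, -697) mod (ℚ^×)²; places V = {2, 3, 7, 11, 13, 17, 23, 41, 43, ∞}.
(a,b)_∞: sgn(892078)=+, sgn(-697)=−, so +1.
(a,b)_41: α=1, u≡30; β=1, v≡15 (mod 41); (30|41)=-1, (15|41)=-1; sign (−1)^0·-1^1·-1^1 = +1.
(a,b)_13: α=-2, u≡2; β=-2, v≡7 (mod 13); (2|13)=-1, (7|13)=-1; sign (−1)^0·-1^-2·-1^-2 = +1.
(a,b)_23: α=1, u≡13; β=0, v≡12 (mod 23); (13|23)=+1, (12|23)=+1; sign (−1)^0·+1^0·+1^1 = +1.
(a,b)_43: α=1, u≡33; β=0, v≡19 (mod 43); (33|43)=-1, (19|43)=-1; sign (−1)^0·-1^0·-1^1 = -1.
(a,b)_11: α=3, u≡2; β=2, v≡10 (mod 11); (2|11)=-1, (10|11)=-1; sign (−1)^0·-1^2·-1^3 = -1.
(a,b)_2: α=5, β=0; u≡7, v≡7 (mod 8); ε(u)ε(v)=1·1, αω(v)=5·0, βω(u)=0·0; sum ≡ 1  ⇒  -1.
(a,b)_7: α=2, u≡3; β=0, v≡6 (mod 7); (3|7)=-1, (6|7)=-1; sign (−1)^0·-1^0·-1^2 = +1.
(a,b)_17: α=2, u≡3; β=1, v≡14 (mod 17); (3|17)=-1, (14|17)=-1; sign (−1)^0·-1^1·-1^2 = -1.
(a,b)_3: α=-4, u≡1; β=0, v≡2 (mod 3); (1|3)=+1, (2|3)=-1; sign (−1)^0·+1^0·-1^-4 = +1.
|Ram(892078, -697)| = 4, even; anisotropic at {2, 11, 17, 43}.

[2, 11, 17, 43]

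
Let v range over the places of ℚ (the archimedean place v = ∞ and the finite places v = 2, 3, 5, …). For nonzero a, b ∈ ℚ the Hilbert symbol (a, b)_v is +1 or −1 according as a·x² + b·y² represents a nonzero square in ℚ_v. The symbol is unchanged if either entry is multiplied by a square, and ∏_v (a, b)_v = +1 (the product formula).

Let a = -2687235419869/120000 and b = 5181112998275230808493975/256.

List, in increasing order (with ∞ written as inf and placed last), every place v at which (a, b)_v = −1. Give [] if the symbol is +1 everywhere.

[13, 23]

Mod squares: a ≡ -22287, b ≡ 676039. Check v ∈ {∞, 2, 3, 5, 7, 11, 13, 17, 19, 23}.
v=17: a=17^1·(≡13), b=17^3·(≡1) mod 17; (13|17)=+1, (1|17)=+1; (−1)^{1·3·8}·(+1)^3·(+1)^1 = +1.
v=13: a=13^2·(≡7), b=13^5·(≡1) mod 13; (7|13)=-1, (1|13)=+1; (−1)^{2·5·6}·(-1)^5·(+1)^2 = -1.
v=19: a=19^3·(≡4), b=19^3·(≡13) mod 19; (4|19)=+1, (13|19)=-1; (−1)^{3·3·9}·(+1)^3·(-1)^3 = +1.
v=7: a=7^2·(≡2), b=7^5·(≡3) mod 7; (2|7)=+1, (3|7)=-1; (−1)^{2·5·3}·(+1)^5·(-1)^2 = +1.
v=3: a=3^-1·(≡2), b=3^4·(≡1) mod 3; (2|3)=-1, (1|3)=+1; (−1)^{-1·4·1}·(-1)^4·(+1)^-1 = +1.
v=23: a=23^1·(≡20), b=23^3·(≡15) mod 23; (20|23)=-1, (15|23)=-1; (−1)^{1·3·11}·(-1)^3·(-1)^1 = -1.
v=5: a=5^-4·(≡3), b=5^2·(≡4) mod 5; (3|5)=-1, (4|5)=+1; (−1)^{-4·2·2}·(-1)^2·(+1)^-4 = +1.
v=2: v_2(a)=-6, v_2(b)=-8; units ≡ 1, 7 (mod 8); ε·ε+αω+βω = 0·1+-6·0+-8·0 ≡ 0  ⇒  (a,b)_2 = +1.
v=11: a=11^2·(≡6), b=11^0·(≡3) mod 11; (6|11)=-1, (3|11)=+1; (−1)^{2·0·5}·(-1)^0·(+1)^2 = +1.
v=∞: -22287 < 0 and 676039 > 0  ⇒  (a,b)_∞ = +1.
Ram(-22287, 676039) = {13, 23}; no ℚ_13-point on the conic.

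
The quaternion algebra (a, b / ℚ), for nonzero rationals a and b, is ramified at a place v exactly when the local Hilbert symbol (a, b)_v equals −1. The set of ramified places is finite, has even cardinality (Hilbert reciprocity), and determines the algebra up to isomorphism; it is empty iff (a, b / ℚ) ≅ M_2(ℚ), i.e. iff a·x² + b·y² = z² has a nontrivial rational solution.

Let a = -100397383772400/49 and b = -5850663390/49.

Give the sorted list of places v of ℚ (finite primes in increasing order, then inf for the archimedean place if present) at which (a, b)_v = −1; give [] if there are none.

Mod squares: a ≡ -39, b ≡ -110. Check v ∈ {∞, 2, 3, 5, 7, 11, 13, 17}.
v=13: a=13^3·(≡4), b=13^2·(≡8) mod 13; (4|13)=+1, (8|13)=-1; (−1)^{3·2·6}·(+1)^2·(-1)^3 = -1.
v=7: a=7^-2·(≡6), b=7^-2·(≡2) mod 7; (6|7)=-1, (2|7)=+1; (−1)^{-2·-2·3}·(-1)^-2·(+1)^-2 = +1.
v=2: v_2(a)=4, v_2(b)=1; units ≡ 1, 1 (mod 8); ε·ε+αω+βω = 0·0+4·0+1·0 ≡ 0  ⇒  (a,b)_2 = +1.
v=∞: -39 < 0 and -110 < 0  ⇒  (a,b)_∞ = -1.
v=11: a=11^4·(≡3), b=11^3·(≡4) mod 11; (3|11)=+1, (4|11)=+1; (−1)^{4·3·5}·(+1)^3·(+1)^4 = +1.
v=5: a=5^2·(≡1), b=5^1·(≡3) mod 5; (1|5)=+1, (3|5)=-1; (−1)^{2·1·2}·(+1)^1·(-1)^2 = +1.
v=17: a=17^2·(≡6), b=17^2·(≡13) mod 17; (6|17)=-1, (13|17)=+1; (−1)^{2·2·8}·(-1)^2·(+1)^2 = +1.
v=3: a=3^3·(≡2), b=3^2·(≡1) mod 3; (2|3)=-1, (1|3)=+1; (−1)^{3·2·1}·(-1)^2·(+1)^3 = +1.
|Ram(-39, -110)| = 2, even; anisotropic at {13, ∞}.

[13, inf]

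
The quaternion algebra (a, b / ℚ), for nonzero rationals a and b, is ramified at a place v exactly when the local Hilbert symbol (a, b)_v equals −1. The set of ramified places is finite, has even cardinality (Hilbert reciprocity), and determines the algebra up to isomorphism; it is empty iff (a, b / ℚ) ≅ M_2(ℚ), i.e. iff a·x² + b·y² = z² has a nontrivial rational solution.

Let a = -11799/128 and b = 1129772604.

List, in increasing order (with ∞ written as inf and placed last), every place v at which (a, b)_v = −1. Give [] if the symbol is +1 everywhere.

[23, 29]

Mod squares: a ≡ -2622, b ≡ 1479. Check v ∈ {∞, 2, 3, 17, 19, 23, 29}.
v=17: a=17^0·(≡15), b=17^1·(≡13) mod 17; (15|17)=+1, (13|17)=+1; (−1)^{0·1·8}·(+1)^1·(+1)^0 = +1.
v=3: a=3^3·(≡2), b=3^1·(≡1) mod 3; (2|3)=-1, (1|3)=+1; (−1)^{3·1·1}·(-1)^1·(+1)^3 = +1.
v=29: a=29^0·(≡10), b=29^1·(≡4) mod 29; (10|29)=-1, (4|29)=+1; (−1)^{0·1·14}·(-1)^1·(+1)^0 = -1.
v=2: v_2(a)=-7, v_2(b)=2; units ≡ 1, 7 (mod 8); ε·ε+αω+βω = 0·1+-7·0+2·0 ≡ 0  ⇒  (a,b)_2 = +1.
v=19: a=19^1·(≡14), b=19^2·(≡17) mod 19; (14|19)=-1, (17|19)=+1; (−1)^{1·2·9}·(-1)^2·(+1)^1 = +1.
v=23: a=23^1·(≡3), b=23^2·(≡11) mod 23; (3|23)=+1, (11|23)=-1; (−1)^{1·2·11}·(+1)^2·(-1)^1 = -1.
v=∞: -2622 < 0 and 1479 > 0  ⇒  (a,b)_∞ = +1.
Ram(-2622, 1479) = {23, 29}; no ℚ_23-point on the conic.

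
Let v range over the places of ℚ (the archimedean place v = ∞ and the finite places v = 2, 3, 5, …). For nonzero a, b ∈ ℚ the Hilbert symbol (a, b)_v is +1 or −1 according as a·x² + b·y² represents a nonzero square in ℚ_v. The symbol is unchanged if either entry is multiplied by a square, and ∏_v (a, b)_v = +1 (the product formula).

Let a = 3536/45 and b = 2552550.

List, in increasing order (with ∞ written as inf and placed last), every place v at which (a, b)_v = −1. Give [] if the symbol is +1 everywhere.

[5, 7]

(a, b) ≡ (1105, 102102) mod (ℚ^×)²; places V = {2, 3, 5, 7, 11, 13, 17, ∞}.
(a,b)_13: α=1, u≡2; β=1, v≡11 (mod 13); (2|13)=-1, (11|13)=-1; sign (−1)^0·-1^1·-1^1 = +1.
(a,b)_2: α=4, β=1; u≡1, v≡3 (mod 8); ε(u)ε(v)=0·1, αω(v)=4·1, βω(u)=1·0; sum ≡ 0  ⇒  +1.
(a,b)_7: α=0, u≡5; β=1, v≡6 (mod 7); (5|7)=-1, (6|7)=-1; sign (−1)^0·-1^1·-1^0 = -1.
(a,b)_3: α=-2, u≡1; β=1, v≡2 (mod 3); (1|3)=+1, (2|3)=-1; sign (−1)^0·+1^1·-1^-2 = +1.
(a,b)_5: α=-1, u≡4; β=2, v≡2 (mod 5); (4|5)=+1, (2|5)=-1; sign (−1)^0·+1^2·-1^-1 = -1.
(a,b)_11: α=0, u≡5; β=1, v≡5 (mod 11); (5|11)=+1, (5|11)=+1; sign (−1)^0·+1^1·+1^0 = +1.
(a,b)_17: α=1, u≡5; β=1, v≡6 (mod 17); (5|17)=-1, (6|17)=-1; sign (−1)^0·-1^1·-1^1 = +1.
(a,b)_∞: sgn(1105)=+, sgn(102102)=+, so +1.
Ram(1105, 102102) = {5, 7}; no ℚ_5-point on the conic.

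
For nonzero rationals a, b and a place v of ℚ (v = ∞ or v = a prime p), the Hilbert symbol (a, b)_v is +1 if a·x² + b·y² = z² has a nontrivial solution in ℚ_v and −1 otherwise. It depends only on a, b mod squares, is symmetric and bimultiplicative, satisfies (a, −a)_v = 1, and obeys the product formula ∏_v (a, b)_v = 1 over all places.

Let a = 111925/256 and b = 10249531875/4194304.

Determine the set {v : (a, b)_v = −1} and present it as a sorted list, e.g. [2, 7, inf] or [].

Mod squares: a ≡ 37, b ≡ 11. Check v ∈ {∞, 2, 3, 5, 11, 37}.
v=3: a=3^0·(≡1), b=3^2·(≡2) mod 3; (1|3)=+1, (2|3)=-1; (−1)^{0·2·1}·(+1)^2·(-1)^0 = +1.
v=11: a=11^2·(≡4), b=11^3·(≡5) mod 11; (4|11)=+1, (5|11)=+1; (−1)^{2·3·5}·(+1)^3·(+1)^2 = +1.
v=∞: 37 > 0 and 11 > 0  ⇒  (a,b)_∞ = +1.
v=37: a=37^1·(≡3), b=37^2·(≡7) mod 37; (3|37)=+1, (7|37)=+1; (−1)^{1·2·18}·(+1)^2·(+1)^1 = +1.
v=5: a=5^2·(≡2), b=5^4·(≡4) mod 5; (2|5)=-1, (4|5)=+1; (−1)^{2·4·2}·(-1)^4·(+1)^2 = +1.
v=2: v_2(a)=-8, v_2(b)=-22; units ≡ 5, 3 (mod 8); ε·ε+αω+βω = 0·1+-8·1+-22·1 ≡ 0  ⇒  (a,b)_2 = +1.
Every local symbol is +1, so the conic 37·x² + 11·y² = z² has ℚ_v-points for all v and hence a ℚ-point; (a, b / ℚ) ≅ M_2(ℚ).

[]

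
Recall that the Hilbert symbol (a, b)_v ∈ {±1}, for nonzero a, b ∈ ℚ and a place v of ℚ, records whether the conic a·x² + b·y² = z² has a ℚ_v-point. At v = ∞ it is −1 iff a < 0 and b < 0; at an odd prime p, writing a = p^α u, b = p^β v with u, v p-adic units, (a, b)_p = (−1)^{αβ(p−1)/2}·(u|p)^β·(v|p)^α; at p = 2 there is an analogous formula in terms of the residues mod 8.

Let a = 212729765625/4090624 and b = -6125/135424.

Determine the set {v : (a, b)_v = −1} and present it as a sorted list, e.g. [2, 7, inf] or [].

(a, b) ≡ (20995, -5) mod (ℚ^×)²; places V = {2, 3, 5, 7, 13, 17, 19, 23, 29, 37, ∞}.
(a,b)_29: α=-2, u≡20; β=0, v≡1 (mod 29); (20|29)=+1, (1|29)=+1; sign (−1)^0·+1^0·+1^-2 = +1.
(a,b)_13: α=1, u≡12; β=0, v≡8 (mod 13); (12|13)=+1, (8|13)=-1; sign (−1)^0·+1^0·-1^1 = -1.
(a,b)_7: α=0, u≡1; β=2, v≡4 (mod 7); (1|7)=+1, (4|7)=+1; sign (−1)^0·+1^2·+1^0 = +1.
(a,b)_2: α=-8, β=-8; u≡3, v≡3 (mod 8); ε(u)ε(v)=1·1, αω(v)=-8·1, βω(u)=-8·1; sum ≡ 1  ⇒  -1.
(a,b)_17: α=1, u≡10; β=0, v≡6 (mod 17); (10|17)=-1, (6|17)=-1; sign (−1)^0·-1^0·-1^1 = -1.
(a,b)_37: α=2, u≡4; β=0, v≡32 (mod 37); (4|37)=+1, (32|37)=-1; sign (−1)^0·+1^0·-1^2 = +1.
(a,b)_5: α=7, u≡4; β=3, v≡4 (mod 5); (4|5)=+1, (4|5)=+1; sign (−1)^0·+1^3·+1^7 = +1.
(a,b)_23: α=0, u≡21; β=-2, v≡13 (mod 23); (21|23)=-1, (13|23)=+1; sign (−1)^0·-1^-2·+1^0 = +1.
(a,b)_∞: sgn(20995)=+, sgn(-5)=−, so +1.
(a,b)_3: α=2, u≡1; β=0, v≡1 (mod 3); (1|3)=+1, (1|3)=+1; sign (−1)^0·+1^0·+1^2 = +1.
(a,b)_19: α=-1, u≡8; β=0, v≡8 (mod 19); (8|19)=-1, (8|19)=-1; sign (−1)^0·-1^0·-1^-1 = -1.
(20995, -5 / ℚ) ramifies at {2, 13, 17, 19}: a division algebra.

[2, 13, 17, 19]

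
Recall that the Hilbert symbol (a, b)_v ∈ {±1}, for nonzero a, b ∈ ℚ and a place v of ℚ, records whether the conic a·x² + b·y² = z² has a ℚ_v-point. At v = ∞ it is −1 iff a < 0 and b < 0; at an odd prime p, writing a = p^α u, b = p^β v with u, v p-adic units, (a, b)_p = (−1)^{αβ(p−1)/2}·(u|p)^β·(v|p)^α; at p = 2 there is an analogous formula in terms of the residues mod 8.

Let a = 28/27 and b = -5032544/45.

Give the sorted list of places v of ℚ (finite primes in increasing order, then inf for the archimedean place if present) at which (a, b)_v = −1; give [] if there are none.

(a, b) ≡ (21, -1870) mod (ℚ^×)²; places V = {2, 3, 5, 7, 11, 17, 29, ∞}.
(a,b)_29: α=0, u≡15; β=2, v≡3 (mod 29); (15|29)=-1, (3|29)=-1; sign (−1)^0·-1^2·-1^0 = +1.
(a,b)_3: α=-3, u≡1; β=-2, v≡2 (mod 3); (1|3)=+1, (2|3)=-1; sign (−1)^0·+1^-2·-1^-3 = -1.
(a,b)_5: α=0, u≡4; β=-1, v≡4 (mod 5); (4|5)=+1, (4|5)=+1; sign (−1)^0·+1^-1·+1^0 = +1.
(a,b)_7: α=1, u≡3; β=0, v≡5 (mod 7); (3|7)=-1, (5|7)=-1; sign (−1)^0·-1^0·-1^1 = -1.
(a,b)_2: α=2, β=5; u≡5, v≡1 (mod 8); ε(u)ε(v)=0·0, αω(v)=2·0, βω(u)=5·1; sum ≡ 1  ⇒  -1.
(a,b)_17: α=0, u≡13; β=1, v≡16 (mod 17); (13|17)=+1, (16|17)=+1; sign (−1)^0·+1^1·+1^0 = +1.
(a,b)_11: α=0, u≡10; β=1, v≡8 (mod 11); (10|11)=-1, (8|11)=-1; sign (−1)^0·-1^1·-1^0 = -1.
(a,b)_∞: sgn(21)=+, sgn(-1870)=−, so +1.
|Ram(21, -1870)| = 4, even; anisotropic at {2, 3, 7, 11}.

[2, 3, 7, 11]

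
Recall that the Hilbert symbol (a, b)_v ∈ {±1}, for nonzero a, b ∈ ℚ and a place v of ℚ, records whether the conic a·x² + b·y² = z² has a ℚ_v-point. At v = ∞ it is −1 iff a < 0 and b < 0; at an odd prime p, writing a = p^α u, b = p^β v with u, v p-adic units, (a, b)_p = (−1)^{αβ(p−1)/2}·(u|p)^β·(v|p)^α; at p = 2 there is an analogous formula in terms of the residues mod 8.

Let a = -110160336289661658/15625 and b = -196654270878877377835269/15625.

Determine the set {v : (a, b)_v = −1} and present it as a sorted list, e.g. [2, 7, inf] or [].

[3, 19, 29, inf]

(a, b) ≡ (-1482, -29029) mod (ℚ^×)²; places V = {2, 3, 5, 7, 11, 13, 19, 29, ∞}.
(a,b)_2: α=1, β=0; u≡3, v≡3 (mod 8); ε(u)ε(v)=1·1, αω(v)=1·1, βω(u)=0·1; sum ≡ 0  ⇒  +1.
(a,b)_∞: sgn(-1482)=−, sgn(-29029)=−, so -1.
(a,b)_3: α=7, u≡1; β=2, v≡2 (mod 3); (1|3)=+1, (2|3)=-1; sign (−1)^0·+1^2·-1^7 = -1.
(a,b)_29: α=2, u≡17; β=3, v≡27 (mod 29); (17|29)=-1, (27|29)=-1; sign (−1)^0·-1^3·-1^2 = -1.
(a,b)_19: α=1, u≡7; β=2, v≡18 (mod 19); (7|19)=+1, (18|19)=-1; sign (−1)^0·+1^2·-1^1 = -1.
(a,b)_5: α=-6, u≡2; β=-6, v≡1 (mod 5); (2|5)=-1, (1|5)=+1; sign (−1)^0·-1^-6·+1^-6 = +1.
(a,b)_11: α=4, u≡4; β=7, v≡1 (mod 11); (4|11)=+1, (1|11)=+1; sign (−1)^0·+1^7·+1^4 = +1.
(a,b)_13: α=3, u≡9; β=5, v≡3 (mod 13); (9|13)=+1, (3|13)=+1; sign (−1)^0·+1^5·+1^3 = +1.
(a,b)_7: α=2, u≡1; β=3, v≡4 (mod 7); (1|7)=+1, (4|7)=+1; sign (−1)^0·+1^3·+1^2 = +1.
(-1482, -29029 / ℚ) ramifies at {3, 19, 29, ∞}: a division algebra.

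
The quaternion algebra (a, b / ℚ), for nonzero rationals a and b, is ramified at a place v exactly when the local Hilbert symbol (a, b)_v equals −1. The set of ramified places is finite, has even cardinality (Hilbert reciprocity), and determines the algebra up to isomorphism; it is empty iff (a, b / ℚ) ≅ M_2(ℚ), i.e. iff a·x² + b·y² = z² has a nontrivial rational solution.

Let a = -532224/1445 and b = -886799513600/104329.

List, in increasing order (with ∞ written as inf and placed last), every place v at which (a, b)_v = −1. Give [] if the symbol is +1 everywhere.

[2, 7, 11, inf]

Mod squares: a ≡ -1155, b ≡ -14. Check v ∈ {∞, 2, 3, 5, 7, 11, 13, 17, 19}.
v=19: a=19^0·(≡4), b=19^-2·(≡7) mod 19; (4|19)=+1, (7|19)=+1; (−1)^{0·-2·9}·(+1)^-2·(+1)^0 = +1.
v=5: a=5^-1·(≡4), b=5^2·(≡4) mod 5; (4|5)=+1, (4|5)=+1; (−1)^{-1·2·2}·(+1)^2·(+1)^-1 = +1.
v=13: a=13^0·(≡11), b=13^2·(≡1) mod 13; (11|13)=-1, (1|13)=+1; (−1)^{0·2·6}·(-1)^2·(+1)^0 = +1.
v=3: a=3^3·(≡2), b=3^0·(≡1) mod 3; (2|3)=-1, (1|3)=+1; (−1)^{3·0·1}·(-1)^0·(+1)^3 = +1.
v=2: v_2(a)=8, v_2(b)=11; units ≡ 5, 1 (mod 8); ε·ε+αω+βω = 0·0+8·0+11·1 ≡ 1  ⇒  (a,b)_2 = -1.
v=11: a=11^1·(≡4), b=11^4·(≡6) mod 11; (4|11)=+1, (6|11)=-1; (−1)^{1·4·5}·(+1)^4·(-1)^1 = -1.
v=17: a=17^-2·(≡16), b=17^-2·(≡6) mod 17; (16|17)=+1, (6|17)=-1; (−1)^{-2·-2·8}·(+1)^-2·(-1)^-2 = +1.
v=7: a=7^1·(≡3), b=7^1·(≡6) mod 7; (3|7)=-1, (6|7)=-1; (−1)^{1·1·3}·(-1)^1·(-1)^1 = -1.
v=∞: -1155 < 0 and -14 < 0  ⇒  (a,b)_∞ = -1.
Ram(-1155, -14) = {2, 7, 11, ∞}; no ℚ_2-point on the conic.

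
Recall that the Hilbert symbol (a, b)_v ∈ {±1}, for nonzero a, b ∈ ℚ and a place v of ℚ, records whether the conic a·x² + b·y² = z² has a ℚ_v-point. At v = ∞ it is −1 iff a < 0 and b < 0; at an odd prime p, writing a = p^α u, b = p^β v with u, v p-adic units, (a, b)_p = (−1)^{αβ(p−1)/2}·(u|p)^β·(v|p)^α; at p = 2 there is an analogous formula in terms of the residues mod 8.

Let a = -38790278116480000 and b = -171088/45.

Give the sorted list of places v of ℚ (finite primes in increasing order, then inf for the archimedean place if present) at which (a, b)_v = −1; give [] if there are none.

(a, b) ≡ (-365893, -185) mod (ℚ^×)²; places V = {2, 3, 5, 11, 17, 29, 31, 37, ∞}.
(a,b)_2: α=10, β=4; u≡3, v≡7 (mod 8); ε(u)ε(v)=1·1, αω(v)=10·0, βω(u)=4·1; sum ≡ 1  ⇒  -1.
(a,b)_3: α=0, u≡2; β=-2, v≡1 (mod 3); (2|3)=-1, (1|3)=+1; sign (−1)^0·-1^-2·+1^0 = +1.
(a,b)_5: α=4, u≡2; β=-1, v≡3 (mod 5); (2|5)=-1, (3|5)=-1; sign (−1)^0·-1^-1·-1^4 = -1.
(a,b)_31: α=1, u≡20; β=0, v≡20 (mod 31); (20|31)=+1, (20|31)=+1; sign (−1)^0·+1^0·+1^1 = +1.
(a,b)_37: α=3, u≡10; β=1, v≡14 (mod 37); (10|37)=+1, (14|37)=-1; sign (−1)^0·+1^1·-1^3 = -1.
(a,b)_11: α=3, u≡1; β=0, v≡6 (mod 11); (1|11)=+1, (6|11)=-1; sign (−1)^0·+1^0·-1^3 = -1.
(a,b)_17: α=0, u≡15; β=2, v≡8 (mod 17); (15|17)=+1, (8|17)=+1; sign (−1)^0·+1^2·+1^0 = +1.
(a,b)_29: α=1, u≡2; β=0, v≡8 (mod 29); (2|29)=-1, (8|29)=-1; sign (−1)^0·-1^0·-1^1 = -1.
(a,b)_∞: sgn(-365893)=−, sgn(-185)=−, so -1.
Ram(-365893, -185) = {2, 5, 11, 29, 37, ∞}; no ℚ_2-point on the conic.

[2, 5, 11, 29, 37, inf]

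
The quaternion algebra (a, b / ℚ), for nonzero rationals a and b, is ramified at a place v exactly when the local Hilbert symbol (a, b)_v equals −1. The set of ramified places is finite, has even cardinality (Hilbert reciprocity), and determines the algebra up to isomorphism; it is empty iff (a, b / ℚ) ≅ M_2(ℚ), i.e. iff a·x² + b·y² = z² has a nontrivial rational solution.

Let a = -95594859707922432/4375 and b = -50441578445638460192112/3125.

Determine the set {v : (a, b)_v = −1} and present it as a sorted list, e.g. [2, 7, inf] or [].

[2, inf]

Mod squares: a ≡ -34034, b ≡ -35. Check v ∈ {∞, 2, 3, 5, 7, 11, 13, 17, 19}.
v=∞: -34034 < 0 and -35 < 0  ⇒  (a,b)_∞ = -1.
v=17: a=17^3·(≡9), b=17^4·(≡15) mod 17; (9|17)=+1, (15|17)=+1; (−1)^{3·4·8}·(+1)^4·(+1)^3 = +1.
v=7: a=7^-1·(≡5), b=7^3·(≡4) mod 7; (5|7)=-1, (4|7)=+1; (−1)^{-1·3·3}·(-1)^3·(+1)^-1 = +1.
v=11: a=11^3·(≡10), b=11^4·(≡5) mod 11; (10|11)=-1, (5|11)=+1; (−1)^{3·4·5}·(-1)^4·(+1)^3 = +1.
v=3: a=3^2·(≡1), b=3^6·(≡1) mod 3; (1|3)=+1, (1|3)=+1; (−1)^{2·6·1}·(+1)^6·(+1)^2 = +1.
v=19: a=19^2·(≡8), b=19^2·(≡15) mod 19; (8|19)=-1, (15|19)=-1; (−1)^{2·2·9}·(-1)^2·(-1)^2 = +1.
v=13: a=13^3·(≡8), b=13^4·(≡9) mod 13; (8|13)=-1, (9|13)=+1; (−1)^{3·4·6}·(-1)^4·(+1)^3 = +1.
v=2: v_2(a)=11, v_2(b)=4; units ≡ 7, 5 (mod 8); ε·ε+αω+βω = 1·0+11·1+4·0 ≡ 1  ⇒  (a,b)_2 = -1.
v=5: a=5^-4·(≡4), b=5^-5·(≡3) mod 5; (4|5)=+1, (3|5)=-1; (−1)^{-4·-5·2}·(+1)^-5·(-1)^-4 = +1.
Ram(-34034, -35) = {2, ∞}; no ℚ_2-point on the conic.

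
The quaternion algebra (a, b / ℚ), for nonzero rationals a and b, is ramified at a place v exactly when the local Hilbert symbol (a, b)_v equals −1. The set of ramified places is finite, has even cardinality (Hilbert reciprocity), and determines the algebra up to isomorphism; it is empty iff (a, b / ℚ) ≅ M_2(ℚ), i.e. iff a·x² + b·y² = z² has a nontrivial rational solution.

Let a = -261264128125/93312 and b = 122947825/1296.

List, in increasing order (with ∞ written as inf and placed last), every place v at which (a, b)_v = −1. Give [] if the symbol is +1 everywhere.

[5, 17]

(a, b) ≡ (-10010, 17017) mod (ℚ^×)²; places V = {2, 3, 5, 7, 11, 13, 17, ∞}.
(a,b)_11: α=1, u≡5; β=1, v≡7 (mod 11); (5|11)=+1, (7|11)=-1; sign (−1)^1·+1^1·-1^1 = +1.
(a,b)_2: α=-7, β=-4; u≡3, v≡1 (mod 8); ε(u)ε(v)=1·0, αω(v)=-7·0, βω(u)=-4·1; sum ≡ 0  ⇒  +1.
(a,b)_∞: sgn(-10010)=−, sgn(17017)=+, so +1.
(a,b)_5: α=5, u≡2; β=2, v≡3 (mod 5); (2|5)=-1, (3|5)=-1; sign (−1)^0·-1^2·-1^5 = -1.
(a,b)_3: α=-6, u≡1; β=-4, v≡1 (mod 3); (1|3)=+1, (1|3)=+1; sign (−1)^0·+1^-4·+1^-6 = +1.
(a,b)_17: α=4, u≡6; β=3, v≡13 (mod 17); (6|17)=-1, (13|17)=+1; sign (−1)^0·-1^3·+1^4 = -1.
(a,b)_13: α=1, u≡10; β=1, v≡10 (mod 13); (10|13)=+1, (10|13)=+1; sign (−1)^0·+1^1·+1^1 = +1.
(a,b)_7: α=1, u≡3; β=1, v≡2 (mod 7); (3|7)=-1, (2|7)=+1; sign (−1)^1·-1^1·+1^1 = +1.
|Ram(-10010, 17017)| = 2, even; anisotropic at {5, 17}.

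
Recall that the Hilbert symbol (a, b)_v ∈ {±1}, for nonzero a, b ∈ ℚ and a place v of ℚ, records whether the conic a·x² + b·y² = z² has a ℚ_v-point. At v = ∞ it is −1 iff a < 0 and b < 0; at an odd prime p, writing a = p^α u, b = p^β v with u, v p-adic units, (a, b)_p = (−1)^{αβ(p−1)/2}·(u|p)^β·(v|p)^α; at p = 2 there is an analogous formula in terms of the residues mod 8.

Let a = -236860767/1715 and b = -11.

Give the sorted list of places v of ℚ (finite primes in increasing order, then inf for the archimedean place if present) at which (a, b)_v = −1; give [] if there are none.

(a, b) ≡ (-5005, -11) mod (ℚ^×)²; places V = {2, 3, 5, 7, 11, 13, ∞}.
(a,b)_2: α=0, β=0; u≡3, v≡5 (mod 8); ε(u)ε(v)=1·0, αω(v)=0·1, βω(u)=0·1; sum ≡ 0  ⇒  +1.
(a,b)_5: α=-1, u≡1; β=0, v≡4 (mod 5); (1|5)=+1, (4|5)=+1; sign (−1)^0·+1^0·+1^-1 = +1.
(a,b)_7: α=-3, u≡5; β=0, v≡3 (mod 7); (5|7)=-1, (3|7)=-1; sign (−1)^0·-1^0·-1^-3 = -1.
(a,b)_11: α=3, u≡10; β=1, v≡10 (mod 11); (10|11)=-1, (10|11)=-1; sign (−1)^1·-1^1·-1^3 = -1.
(a,b)_3: α=4, u≡2; β=0, v≡1 (mod 3); (2|3)=-1, (1|3)=+1; sign (−1)^0·-1^0·+1^4 = +1.
(a,b)_∞: sgn(-5005)=−, sgn(-11)=−, so -1.
(a,b)_13: α=3, u≡2; β=0, v≡2 (mod 13); (2|13)=-1, (2|13)=-1; sign (−1)^0·-1^0·-1^3 = -1.
(-5005, -11 / ℚ) ramifies at {7, 11, 13, ∞}: a division algebra.

[7, 11, 13, inf]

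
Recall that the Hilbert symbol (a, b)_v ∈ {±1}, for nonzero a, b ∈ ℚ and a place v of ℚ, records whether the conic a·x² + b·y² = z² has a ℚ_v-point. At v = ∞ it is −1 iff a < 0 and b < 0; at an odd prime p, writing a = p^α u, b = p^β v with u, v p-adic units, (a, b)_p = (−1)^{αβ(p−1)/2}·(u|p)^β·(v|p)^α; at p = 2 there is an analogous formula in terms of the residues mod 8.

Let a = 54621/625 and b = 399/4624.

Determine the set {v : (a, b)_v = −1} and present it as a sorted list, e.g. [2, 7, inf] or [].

[3, 19]

(a, b) ≡ (21, 399) mod (ℚ^×)²; places V = {2, 3, 5, 7, 17, 19, ∞}.
(a,b)_2: α=0, β=-4; u≡5, v≡7 (mod 8); ε(u)ε(v)=0·1, αω(v)=0·0, βω(u)=-4·1; sum ≡ 0  ⇒  +1.
(a,b)_7: α=1, u≡6; β=1, v≡2 (mod 7); (6|7)=-1, (2|7)=+1; sign (−1)^1·-1^1·+1^1 = +1.
(a,b)_19: α=0, u≡2; β=1, v≡3 (mod 19); (2|19)=-1, (3|19)=-1; sign (−1)^0·-1^1·-1^0 = -1.
(a,b)_17: α=2, u≡8; β=-2, v≡9 (mod 17); (8|17)=+1, (9|17)=+1; sign (−1)^0·+1^-2·+1^2 = +1.
(a,b)_5: α=-4, u≡1; β=0, v≡1 (mod 5); (1|5)=+1, (1|5)=+1; sign (−1)^0·+1^0·+1^-4 = +1.
(a,b)_∞: sgn(21)=+, sgn(399)=+, so +1.
(a,b)_3: α=3, u≡1; β=1, v≡1 (mod 3); (1|3)=+1, (1|3)=+1; sign (−1)^1·+1^1·+1^3 = -1.
Ram(21, 399) = {3, 19}; no ℚ_3-point on the conic.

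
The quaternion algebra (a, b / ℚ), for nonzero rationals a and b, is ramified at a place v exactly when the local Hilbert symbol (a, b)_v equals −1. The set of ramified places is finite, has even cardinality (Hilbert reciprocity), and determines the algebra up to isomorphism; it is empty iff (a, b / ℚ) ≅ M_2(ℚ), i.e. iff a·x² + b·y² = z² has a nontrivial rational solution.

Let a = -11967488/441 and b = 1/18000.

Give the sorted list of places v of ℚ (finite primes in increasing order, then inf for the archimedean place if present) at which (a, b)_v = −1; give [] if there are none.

[5, 13]

Mod squares: a ≡ -11687, b ≡ 5. Check v ∈ {∞, 2, 3, 5, 7, 13, 29, 31}.
v=31: a=31^1·(≡17), b=31^0·(≡14) mod 31; (17|31)=-1, (14|31)=+1; (−1)^{1·0·15}·(-1)^0·(+1)^1 = +1.
v=3: a=3^-2·(≡1), b=3^-2·(≡2) mod 3; (1|3)=+1, (2|3)=-1; (−1)^{-2·-2·1}·(+1)^-2·(-1)^-2 = +1.
v=2: v_2(a)=10, v_2(b)=-4; units ≡ 1, 5 (mod 8); ε·ε+αω+βω = 0·0+10·1+-4·0 ≡ 0  ⇒  (a,b)_2 = +1.
v=5: a=5^0·(≡2), b=5^-3·(≡4) mod 5; (2|5)=-1, (4|5)=+1; (−1)^{0·-3·2}·(-1)^-3·(+1)^0 = -1.
v=7: a=7^-2·(≡3), b=7^0·(≡5) mod 7; (3|7)=-1, (5|7)=-1; (−1)^{-2·0·3}·(-1)^0·(-1)^-2 = +1.
v=29: a=29^1·(≡19), b=29^0·(≡16) mod 29; (19|29)=-1, (16|29)=+1; (−1)^{1·0·14}·(-1)^0·(+1)^1 = +1.
v=∞: -11687 < 0 and 5 > 0  ⇒  (a,b)_∞ = +1.
v=13: a=13^1·(≡7), b=13^0·(≡5) mod 13; (7|13)=-1, (5|13)=-1; (−1)^{1·0·6}·(-1)^0·(-1)^1 = -1.
|Ram(-11687, 5)| = 2, even; anisotropic at {5, 13}.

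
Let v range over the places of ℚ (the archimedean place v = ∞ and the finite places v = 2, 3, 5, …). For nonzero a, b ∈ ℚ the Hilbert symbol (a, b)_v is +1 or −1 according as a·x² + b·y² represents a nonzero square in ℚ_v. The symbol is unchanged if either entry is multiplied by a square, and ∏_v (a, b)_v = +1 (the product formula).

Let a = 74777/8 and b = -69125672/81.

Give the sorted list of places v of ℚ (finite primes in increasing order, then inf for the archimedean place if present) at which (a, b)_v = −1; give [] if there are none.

[2, 17, 37, 41]

(a, b) ≡ (149554, -352682) mod (ℚ^×)²; places V = {2, 3, 7, 11, 17, 23, 37, 41, 43, 47, ∞}.
(a,b)_23: α=0, u≡12; β=1, v≡7 (mod 23); (12|23)=+1, (7|23)=-1; sign (−1)^0·+1^1·-1^0 = +1.
(a,b)_3: α=0, u≡1; β=-4, v≡1 (mod 3); (1|3)=+1, (1|3)=+1; sign (−1)^0·+1^-4·+1^0 = +1.
(a,b)_∞: sgn(149554)=+, sgn(-352682)=−, so +1.
(a,b)_41: α=0, u≡35; β=1, v≡31 (mod 41); (35|41)=-1, (31|41)=+1; sign (−1)^0·-1^1·+1^0 = -1.
(a,b)_11: α=0, u≡4; β=1, v≡4 (mod 11); (4|11)=+1, (4|11)=+1; sign (−1)^0·+1^1·+1^0 = +1.
(a,b)_37: α=1, u≡26; β=0, v≡19 (mod 37); (26|37)=+1, (19|37)=-1; sign (−1)^0·+1^0·-1^1 = -1.
(a,b)_2: α=-3, β=3; u≡1, v≡3 (mod 8); ε(u)ε(v)=0·1, αω(v)=-3·1, βω(u)=3·0; sum ≡ 1  ⇒  -1.
(a,b)_17: α=0, u≡12; β=1, v≡5 (mod 17); (12|17)=-1, (5|17)=-1; sign (−1)^0·-1^1·-1^0 = -1.
(a,b)_47: α=1, u≡5; β=0, v≡18 (mod 47); (5|47)=-1, (18|47)=+1; sign (−1)^0·-1^0·+1^1 = +1.
(a,b)_43: α=1, u≡40; β=0, v≡41 (mod 43); (40|43)=+1, (41|43)=+1; sign (−1)^0·+1^0·+1^1 = +1.
(a,b)_7: α=0, u≡3; β=2, v≡6 (mod 7); (3|7)=-1, (6|7)=-1; sign (−1)^0·-1^2·-1^0 = +1.
|Ram(149554, -352682)| = 4, even; anisotropic at {2, 17, 37, 41}.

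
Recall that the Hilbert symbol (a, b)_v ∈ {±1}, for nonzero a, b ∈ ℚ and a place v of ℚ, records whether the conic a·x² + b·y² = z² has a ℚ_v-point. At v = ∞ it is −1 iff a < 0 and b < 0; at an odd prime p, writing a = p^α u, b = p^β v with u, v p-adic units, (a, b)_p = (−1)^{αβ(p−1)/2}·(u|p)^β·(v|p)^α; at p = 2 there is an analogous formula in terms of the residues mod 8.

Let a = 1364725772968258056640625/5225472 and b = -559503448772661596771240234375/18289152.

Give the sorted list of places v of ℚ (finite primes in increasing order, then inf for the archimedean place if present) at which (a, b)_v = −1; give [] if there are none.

(a, b) ≡ (1202495, -10650670) mod (ℚ^×)²; places V = {2, 3, 5, 7, 11, 17, 23, 31, 43, 47, ∞}.
(a,b)_31: α=2, u≡14; β=3, v≡17 (mod 31); (14|31)=+1, (17|31)=-1; sign (−1)^0·+1^3·-1^2 = +1.
(a,b)_23: α=4, u≡16; β=6, v≡9 (mod 23); (16|23)=+1, (9|23)=+1; sign (−1)^0·+1^6·+1^4 = +1.
(a,b)_17: α=1, u≡15; β=1, v≡9 (mod 17); (15|17)=+1, (9|17)=+1; sign (−1)^0·+1^1·+1^1 = +1.
(a,b)_11: α=2, u≡2; β=2, v≡5 (mod 11); (2|11)=-1, (5|11)=+1; sign (−1)^0·-1^2·+1^2 = +1.
(a,b)_∞: sgn(1202495)=+, sgn(-10650670)=−, so +1.
(a,b)_2: α=-10, β=-9; u≡7, v≡1 (mod 8); ε(u)ε(v)=1·0, αω(v)=-10·0, βω(u)=-9·0; sum ≡ 0  ⇒  +1.
(a,b)_47: α=1, u≡16; β=1, v≡14 (mod 47); (16|47)=+1, (14|47)=+1; sign (−1)^1·+1^1·+1^1 = -1.
(a,b)_3: α=-6, u≡2; β=-6, v≡2 (mod 3); (2|3)=-1, (2|3)=-1; sign (−1)^0·-1^-6·-1^-6 = +1.
(a,b)_5: α=13, u≡1; β=15, v≡1 (mod 5); (1|5)=+1, (1|5)=+1; sign (−1)^0·+1^15·+1^13 = +1.
(a,b)_7: α=-1, u≡6; β=-2, v≡5 (mod 7); (6|7)=-1, (5|7)=-1; sign (−1)^0·-1^-2·-1^-1 = -1.
(a,b)_43: α=1, u≡38; β=1, v≡37 (mod 43); (38|43)=+1, (37|43)=-1; sign (−1)^1·+1^1·-1^1 = +1.
|Ram(1202495, -10650670)| = 2, even; anisotropic at {7, 47}.

[7, 47]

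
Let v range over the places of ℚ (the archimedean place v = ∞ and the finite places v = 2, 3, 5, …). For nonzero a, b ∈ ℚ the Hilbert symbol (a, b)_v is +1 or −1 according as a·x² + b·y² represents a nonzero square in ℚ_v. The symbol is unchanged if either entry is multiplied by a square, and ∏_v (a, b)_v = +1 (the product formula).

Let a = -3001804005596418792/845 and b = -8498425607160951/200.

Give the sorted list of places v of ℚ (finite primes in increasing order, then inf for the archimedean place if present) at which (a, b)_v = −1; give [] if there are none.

(a, b) ≡ (-2076690, -124062) mod (ℚ^×)²; places V = {2, 3, 5, 7, 11, 13, 19, 23, 29, 31, ∞}.
(a,b)_11: α=5, u≡1; β=4, v≡10 (mod 11); (1|11)=+1, (10|11)=-1; sign (−1)^0·+1^4·-1^5 = -1.
(a,b)_19: α=0, u≡10; β=2, v≡3 (mod 19); (10|19)=-1, (3|19)=-1; sign (−1)^0·-1^2·-1^0 = +1.
(a,b)_23: α=4, u≡16; β=3, v≡19 (mod 23); (16|23)=+1, (19|23)=-1; sign (−1)^0·+1^3·-1^4 = +1.
(a,b)_3: α=3, u≡2; β=1, v≡1 (mod 3); (2|3)=-1, (1|3)=+1; sign (−1)^1·-1^1·+1^3 = +1.
(a,b)_31: α=1, u≡19; β=1, v≡1 (mod 31); (19|31)=+1, (1|31)=+1; sign (−1)^1·+1^1·+1^1 = -1.
(a,b)_13: α=-2, u≡2; β=0, v≡9 (mod 13); (2|13)=-1, (9|13)=+1; sign (−1)^0·-1^0·+1^-2 = +1.
(a,b)_29: α=1, u≡23; β=1, v≡12 (mod 29); (23|29)=+1, (12|29)=-1; sign (−1)^0·+1^1·-1^1 = -1.
(a,b)_7: α=3, u≡1; β=2, v≡6 (mod 7); (1|7)=+1, (6|7)=-1; sign (−1)^0·+1^2·-1^3 = -1.
(a,b)_5: α=-1, u≡2; β=-2, v≡3 (mod 5); (2|5)=-1, (3|5)=-1; sign (−1)^0·-1^-2·-1^-1 = -1.
(a,b)_2: α=3, β=-3; u≡7, v≡1 (mod 8); ε(u)ε(v)=1·0, αω(v)=3·0, βω(u)=-3·0; sum ≡ 0  ⇒  +1.
(a,b)_∞: sgn(-2076690)=−, sgn(-124062)=−, so -1.
(-2076690, -124062 / ℚ) ramifies at {5, 7, 11, 29, 31, ∞}: a division algebra.

[5, 7, 11, 29, 31, inf]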